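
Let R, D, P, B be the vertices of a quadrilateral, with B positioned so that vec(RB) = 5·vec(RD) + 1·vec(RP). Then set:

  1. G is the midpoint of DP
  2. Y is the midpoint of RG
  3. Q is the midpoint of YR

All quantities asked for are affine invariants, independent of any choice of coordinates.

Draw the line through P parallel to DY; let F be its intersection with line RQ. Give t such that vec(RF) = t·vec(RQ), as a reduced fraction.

Assign R = (0, 0), D = (1, 0), P = (0, 1), B = (5, 1) — the answer is frame-independent, so this choice is without loss of generality.
1. G is the midpoint of DP ⇒ G = (1/2, 1/2)
2. Y is the midpoint of RG ⇒ Y = (1/4, 1/4)
3. Q is the midpoint of YR ⇒ Q = (1/8, 1/8)
through P parallel to DY: direction (-3/4, 1/4); meets RQ at F = (3/4, 3/4)
F = R + t·(Q−R) with t = 6

t = 6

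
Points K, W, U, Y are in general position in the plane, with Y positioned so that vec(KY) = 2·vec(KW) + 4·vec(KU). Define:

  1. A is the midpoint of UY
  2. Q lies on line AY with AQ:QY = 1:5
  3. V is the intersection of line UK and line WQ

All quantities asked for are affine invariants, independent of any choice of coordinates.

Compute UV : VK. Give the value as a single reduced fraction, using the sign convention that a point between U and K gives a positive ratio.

UV:VK = -35/33

Assign K = (0, 0), W = (1, 0), U = (0, 1), Y = (2, 4) — the answer is frame-independent, so this choice is without loss of generality.
1. A is the midpoint of UY ⇒ A = (1, 5/2)
2. Q lies on line AY with AQ:QY = 1:5 ⇒ Q = (7/6, 11/4)
3. V is the intersection of line UK and line WQ ⇒ V = (0, -33/2)
V = U + t·(K−U) with t = 35/2, so UV:VK = t:(1−t) = 35/2:-33/2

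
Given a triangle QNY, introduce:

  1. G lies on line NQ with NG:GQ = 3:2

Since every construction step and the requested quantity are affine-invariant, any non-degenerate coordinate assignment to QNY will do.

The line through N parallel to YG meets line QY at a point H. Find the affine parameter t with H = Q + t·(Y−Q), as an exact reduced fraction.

t = 5/2

Choose coordinates Q = (0, 0), N = (1, 0), Y = (0, 1).
1. G lies on line NQ with NG:GQ = 3:2 ⇒ G = (2/5, 0)
through N parallel to YG: direction (2/5, -1); meets QY at H = (0, 5/2)
H = Q + t·(Y−Q) with t = 5/2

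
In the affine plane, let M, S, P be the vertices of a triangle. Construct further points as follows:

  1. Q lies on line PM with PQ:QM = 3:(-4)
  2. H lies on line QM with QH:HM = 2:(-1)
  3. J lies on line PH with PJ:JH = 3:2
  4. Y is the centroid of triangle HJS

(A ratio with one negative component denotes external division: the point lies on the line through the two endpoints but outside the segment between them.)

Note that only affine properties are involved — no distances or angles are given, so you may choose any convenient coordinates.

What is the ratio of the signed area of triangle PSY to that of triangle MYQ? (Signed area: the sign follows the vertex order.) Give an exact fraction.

Assign M = (0, 0), S = (1, 0), P = (0, 1) — the answer is frame-independent, so this choice is without loss of generality.
1. Q lies on line PM with PQ:QM = 3:(-4) ⇒ Q = (0, 4)
2. H lies on line QM with QH:HM = 2:(-1) ⇒ H = (0, -4)
3. J lies on line PH with PJ:JH = 3:2 ⇒ J = (0, -2)
4. Y is the centroid of triangle HJS ⇒ Y = (1/3, -2)
2·[PSY] = -8/3, 2·[MYQ] = 4/3
[PSY]:[MYQ] = -8/3:4/3 = -2

[PSY]:[MYQ] = -2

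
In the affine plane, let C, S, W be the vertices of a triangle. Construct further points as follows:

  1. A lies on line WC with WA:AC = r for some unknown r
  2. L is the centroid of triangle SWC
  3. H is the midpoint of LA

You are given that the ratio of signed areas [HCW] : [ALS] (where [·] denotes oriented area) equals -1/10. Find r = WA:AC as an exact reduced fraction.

r = -2/3

Work in coordinates with C = (0, 0), S = (1, 0), W = (0, 1).
1. With WA:AC = r, write λ = r/(r+1) so A = W + λ·(C−W); A is affine-linear in λ
2. L is the centroid of triangle SWC ⇒ L = (1/3, 1/3)
3. H is the midpoint of LA ⇒ H is an affine combination of earlier points and hence also affine-linear in λ
Every point depending on A is an affine combination of A and λ-independent points, so each such coordinate is linear in λ; the λ² term in each signed area is a multiple of (C−W)×(C−W) = 0, so 2·[HCW] and 2·[ALS] are each linear in λ. Evaluating at λ=0 and λ=1:
  2·[HCW] = -1/6,   2·[ALS] = -2/3·λ + 1/3
So [HCW]:[ALS] = (-1/6) / (-2/3·λ + 1/3). Setting this equal to -1/10:
  -1/6 = -1/10·(-2/3·λ + 1/3)  ⇒  λ = -2
Then r = λ/(1−λ) = (-2)/(3) = -2/3. Check: with r = -2/3, A = (0, 3) and [HCW]:[ALS] = -1/10 as required.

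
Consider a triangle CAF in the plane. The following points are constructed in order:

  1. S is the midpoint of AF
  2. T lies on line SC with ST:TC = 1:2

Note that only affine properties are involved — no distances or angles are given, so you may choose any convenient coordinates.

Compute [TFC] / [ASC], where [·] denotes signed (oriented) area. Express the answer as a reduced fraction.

[TFC]:[ASC] = 2/3

Choose coordinates C = (0, 0), A = (1, 0), F = (0, 1).
1. S is the midpoint of AF ⇒ S = (1/2, 1/2)
2. T lies on line SC with ST:TC = 1:2 ⇒ T = (1/3, 1/3)
2·[TFC] = 1/3, 2·[ASC] = 1/2
[TFC]:[ASC] = 1/3:1/2 = 2/3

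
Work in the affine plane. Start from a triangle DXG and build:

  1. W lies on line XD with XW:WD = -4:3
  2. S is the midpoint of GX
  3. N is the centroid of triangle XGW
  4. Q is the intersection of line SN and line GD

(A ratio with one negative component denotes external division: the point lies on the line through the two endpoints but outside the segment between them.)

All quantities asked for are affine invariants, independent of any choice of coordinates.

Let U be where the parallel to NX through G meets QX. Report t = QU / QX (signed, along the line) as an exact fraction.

Choose coordinates D = (0, 0), X = (1, 0), G = (0, 1).
1. W lies on line XD with XW:WD = -4:3 ⇒ W = (-3, 0)
2. S is the midpoint of GX ⇒ S = (1/2, 1/2)
3. N is the centroid of triangle XGW ⇒ N = (-2/3, 1/3)
4. Q is the intersection of line SN and line GD ⇒ Q = (0, 3/7)
through G parallel to NX: direction (5/3, -1/3); meets QX at U = (-5/2, 3/2)
U = Q + t·(X−Q) with t = -5/2

t = -5/2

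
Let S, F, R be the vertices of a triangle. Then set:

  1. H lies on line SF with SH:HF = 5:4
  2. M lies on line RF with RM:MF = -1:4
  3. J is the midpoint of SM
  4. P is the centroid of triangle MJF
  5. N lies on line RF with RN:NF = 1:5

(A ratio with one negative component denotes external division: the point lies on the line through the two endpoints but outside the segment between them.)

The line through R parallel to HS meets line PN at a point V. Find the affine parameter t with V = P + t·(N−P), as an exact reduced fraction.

t = 2

Set S = (0, 0), F = (1, 0), R = (0, 1); any affine frame gives the same invariant.
1. H lies on line SF with SH:HF = 5:4 ⇒ H = (5/9, 0)
2. M lies on line RF with RM:MF = -1:4 ⇒ M = (-1/3, 4/3)
3. J is the midpoint of SM ⇒ J = (-1/6, 2/3)
4. P is the centroid of triangle MJF ⇒ P = (1/6, 2/3)
5. N lies on line RF with RN:NF = 1:5 ⇒ N = (1/6, 5/6)
through R parallel to HS: direction (-5/9, 0); meets PN at V = (1/6, 1)
V = P + t·(N−P) with t = 2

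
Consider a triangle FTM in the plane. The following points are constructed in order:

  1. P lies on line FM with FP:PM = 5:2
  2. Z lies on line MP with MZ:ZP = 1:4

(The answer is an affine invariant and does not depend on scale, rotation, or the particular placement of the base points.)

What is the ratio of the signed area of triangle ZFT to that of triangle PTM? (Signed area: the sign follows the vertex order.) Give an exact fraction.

Assign F = (0, 0), T = (1, 0), M = (0, 1) — the answer is frame-independent, so this choice is without loss of generality.
1. P lies on line FM with FP:PM = 5:2 ⇒ P = (0, 5/7)
2. Z lies on line MP with MZ:ZP = 1:4 ⇒ Z = (0, 33/35)
2·[ZFT] = 33/35, 2·[PTM] = 2/7
[ZFT]:[PTM] = 33/35:2/7 = 33/10

[ZFT]:[PTM] = 33/10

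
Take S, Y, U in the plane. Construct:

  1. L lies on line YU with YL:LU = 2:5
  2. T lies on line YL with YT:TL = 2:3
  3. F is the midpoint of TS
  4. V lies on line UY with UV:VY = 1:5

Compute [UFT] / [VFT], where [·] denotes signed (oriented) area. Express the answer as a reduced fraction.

Choose coordinates S = (0, 0), Y = (1, 0), U = (0, 1).
1. L lies on line YU with YL:LU = 2:5 ⇒ L = (5/7, 2/7)
2. T lies on line YL with YT:TL = 2:3 ⇒ T = (31/35, 4/35)
3. F is the midpoint of TS ⇒ F = (31/70, 2/35)
4. V lies on line UY with UV:VY = 1:5 ⇒ V = (1/6, 5/6)
2·[UFT] = 31/70, 2·[VFT] = 151/420
[UFT]:[VFT] = 31/70:151/420 = 186/151

[UFT]:[VFT] = 186/151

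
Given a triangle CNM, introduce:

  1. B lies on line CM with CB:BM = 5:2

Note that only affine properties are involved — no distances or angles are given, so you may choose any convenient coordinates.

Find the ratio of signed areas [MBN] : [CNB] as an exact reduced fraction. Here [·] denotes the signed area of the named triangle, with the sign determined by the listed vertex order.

Assign C = (0, 0), N = (1, 0), M = (0, 1) — the answer is frame-independent, so this choice is without loss of generality.
1. B lies on line CM with CB:BM = 5:2 ⇒ B = (0, 5/7)
2·[MBN] = 2/7, 2·[CNB] = 5/7
[MBN]:[CNB] = 2/7:5/7 = 2/5

[MBN]:[CNB] = 2/5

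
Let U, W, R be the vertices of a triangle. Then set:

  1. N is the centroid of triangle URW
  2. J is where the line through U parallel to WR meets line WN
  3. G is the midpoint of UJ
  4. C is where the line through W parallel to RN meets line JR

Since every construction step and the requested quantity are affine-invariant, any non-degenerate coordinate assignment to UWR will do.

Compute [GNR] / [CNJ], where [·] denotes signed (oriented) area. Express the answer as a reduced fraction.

Assign U = (0, 0), W = (1, 0), R = (0, 1) — the answer is frame-independent, so this choice is without loss of generality.
1. N is the centroid of triangle URW ⇒ N = (1/3, 1/3)
2. J is where the line through U parallel to WR meets line WN ⇒ J = (-1, 1)
3. G is the midpoint of UJ ⇒ G = (-1/2, 1/2)
4. C is where the line through W parallel to RN meets line JR ⇒ C = (1/2, 1)
2·[GNR] = 1/2, 2·[CNJ] = -1
[GNR]:[CNJ] = 1/2:-1 = -1/2

[GNR]:[CNJ] = -1/2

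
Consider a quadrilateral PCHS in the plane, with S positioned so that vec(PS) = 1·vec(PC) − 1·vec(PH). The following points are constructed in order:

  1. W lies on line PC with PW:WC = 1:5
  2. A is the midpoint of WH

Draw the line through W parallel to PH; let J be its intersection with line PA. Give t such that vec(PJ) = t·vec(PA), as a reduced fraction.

Choose coordinates P = (0, 0), C = (1, 0), H = (0, 1), S = (1, -1).
1. W lies on line PC with PW:WC = 1:5 ⇒ W = (1/6, 0)
2. A is the midpoint of WH ⇒ A = (1/12, 1/2)
through W parallel to PH: direction (0, 1); meets PA at J = (1/6, 1)
J = P + t·(A−P) with t = 2

t = 2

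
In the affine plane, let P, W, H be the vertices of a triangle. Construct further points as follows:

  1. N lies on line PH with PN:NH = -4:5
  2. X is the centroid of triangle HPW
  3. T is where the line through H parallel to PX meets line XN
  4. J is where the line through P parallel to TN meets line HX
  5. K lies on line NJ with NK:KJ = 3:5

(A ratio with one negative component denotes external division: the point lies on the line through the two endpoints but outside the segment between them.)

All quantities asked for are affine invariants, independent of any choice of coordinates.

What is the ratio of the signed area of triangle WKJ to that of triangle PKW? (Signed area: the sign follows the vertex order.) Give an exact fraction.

[WKJ]:[PKW] = -115/87

Set P = (0, 0), W = (1, 0), H = (0, 1); any affine frame gives the same invariant.
1. N lies on line PH with PN:NH = -4:5 ⇒ N = (0, -4)
2. X is the centroid of triangle HPW ⇒ X = (1/3, 1/3)
3. T is where the line through H parallel to PX meets line XN ⇒ T = (5/12, 17/12)
4. J is where the line through P parallel to TN meets line HX ⇒ J = (1/15, 13/15)
5. K lies on line NJ with NK:KJ = 3:5 ⇒ K = (1/40, -87/40)
2·[WKJ] = -23/8, 2·[PKW] = 87/40
[WKJ]:[PKW] = -23/8:87/40 = -115/87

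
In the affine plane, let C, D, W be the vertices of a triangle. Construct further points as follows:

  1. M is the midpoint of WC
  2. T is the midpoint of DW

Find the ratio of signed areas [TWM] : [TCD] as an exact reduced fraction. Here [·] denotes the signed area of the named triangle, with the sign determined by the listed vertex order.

[TWM]:[TCD] = 1/2

Choose coordinates C = (0, 0), D = (1, 0), W = (0, 1).
1. M is the midpoint of WC ⇒ M = (0, 1/2)
2. T is the midpoint of DW ⇒ T = (1/2, 1/2)
2·[TWM] = 1/4, 2·[TCD] = 1/2
[TWM]:[TCD] = 1/4:1/2 = 1/2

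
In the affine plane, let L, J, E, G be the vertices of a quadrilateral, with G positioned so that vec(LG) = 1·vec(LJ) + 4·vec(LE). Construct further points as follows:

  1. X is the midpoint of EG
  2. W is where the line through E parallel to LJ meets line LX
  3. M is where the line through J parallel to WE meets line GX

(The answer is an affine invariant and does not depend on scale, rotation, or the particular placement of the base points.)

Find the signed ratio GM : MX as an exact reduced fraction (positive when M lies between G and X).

GM:MX = -8/5

Work in coordinates with L = (0, 0), J = (1, 0), E = (0, 1), G = (1, 4).
1. X is the midpoint of EG ⇒ X = (1/2, 5/2)
2. W is where the line through E parallel to LJ meets line LX ⇒ W = (1/5, 1)
3. M is where the line through J parallel to WE meets line GX ⇒ M = (-1/3, 0)
M = G + t·(X−G) with t = 8/3, so GM:MX = t:(1−t) = 8/3:-5/3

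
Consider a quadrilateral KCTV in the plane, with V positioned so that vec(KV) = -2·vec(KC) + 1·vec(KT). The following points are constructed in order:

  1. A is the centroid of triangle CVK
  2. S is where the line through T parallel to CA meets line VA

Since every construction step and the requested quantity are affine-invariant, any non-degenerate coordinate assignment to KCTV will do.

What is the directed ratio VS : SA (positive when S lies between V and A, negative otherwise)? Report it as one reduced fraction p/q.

VS:SA = -2/3

Choose coordinates K = (0, 0), C = (1, 0), T = (0, 1), V = (-2, 1).
1. A is the centroid of triangle CVK ⇒ A = (-1/3, 1/3)
2. S is where the line through T parallel to CA meets line VA ⇒ S = (-16/3, 7/3)
S = V + t·(A−V) with t = -2, so VS:SA = t:(1−t) = -2:3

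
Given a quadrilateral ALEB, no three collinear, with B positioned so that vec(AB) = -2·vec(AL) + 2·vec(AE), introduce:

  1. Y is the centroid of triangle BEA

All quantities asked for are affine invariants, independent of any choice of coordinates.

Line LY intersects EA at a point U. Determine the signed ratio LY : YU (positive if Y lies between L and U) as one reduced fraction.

LY:YU = -5/2

Set A = (0, 0), L = (1, 0), E = (0, 1), B = (-2, 2); any affine frame gives the same invariant.
1. Y is the centroid of triangle BEA ⇒ Y = (-2/3, 1)
line LY meets EA at U = (0, 3/5)
Y = L + t·(U−L) with t = 5/3, so LY:YU = 5/3:-2/3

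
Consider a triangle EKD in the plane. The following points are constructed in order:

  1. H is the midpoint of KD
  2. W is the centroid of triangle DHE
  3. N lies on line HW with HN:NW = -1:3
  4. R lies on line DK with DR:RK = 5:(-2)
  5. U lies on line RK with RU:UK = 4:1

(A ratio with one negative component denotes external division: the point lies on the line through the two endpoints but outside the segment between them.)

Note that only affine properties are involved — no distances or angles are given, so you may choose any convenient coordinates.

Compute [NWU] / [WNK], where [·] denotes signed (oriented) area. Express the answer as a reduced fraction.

[NWU]:[WNK] = -19/15

Work in coordinates with E = (0, 0), K = (1, 0), D = (0, 1).
1. H is the midpoint of KD ⇒ H = (1/2, 1/2)
2. W is the centroid of triangle DHE ⇒ W = (1/6, 1/2)
3. N lies on line HW with HN:NW = -1:3 ⇒ N = (2/3, 1/2)
4. R lies on line DK with DR:RK = 5:(-2) ⇒ R = (5/3, -2/3)
5. U lies on line RK with RU:UK = 4:1 ⇒ U = (17/15, -2/15)
2·[NWU] = 19/60, 2·[WNK] = -1/4
[NWU]:[WNK] = 19/60:-1/4 = -19/15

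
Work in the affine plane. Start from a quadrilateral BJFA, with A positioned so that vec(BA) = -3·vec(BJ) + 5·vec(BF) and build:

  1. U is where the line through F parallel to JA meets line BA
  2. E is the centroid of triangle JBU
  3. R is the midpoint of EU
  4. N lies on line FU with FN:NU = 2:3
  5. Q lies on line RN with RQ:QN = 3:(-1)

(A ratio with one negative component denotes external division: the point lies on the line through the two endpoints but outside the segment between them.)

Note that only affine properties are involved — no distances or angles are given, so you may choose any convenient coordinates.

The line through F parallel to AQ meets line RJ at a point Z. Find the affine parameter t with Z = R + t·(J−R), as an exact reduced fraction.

t = 166/393

Set B = (0, 0), J = (1, 0), F = (0, 1), A = (-3, 5); any affine frame gives the same invariant.
1. U is where the line through F parallel to JA meets line BA ⇒ U = (-12/5, 4)
2. E is the centroid of triangle JBU ⇒ E = (-7/15, 4/3)
3. R is the midpoint of EU ⇒ R = (-43/30, 8/3)
4. N lies on line FU with FN:NU = 2:3 ⇒ N = (-24/25, 11/5)
5. Q lies on line RN with RQ:QN = 3:(-1) ⇒ Q = (-217/300, 59/30)
through F parallel to AQ: direction (683/300, -91/30); meets RJ at Z = (-4781/11790, 1816/1179)
Z = R + t·(J−R) with t = 166/393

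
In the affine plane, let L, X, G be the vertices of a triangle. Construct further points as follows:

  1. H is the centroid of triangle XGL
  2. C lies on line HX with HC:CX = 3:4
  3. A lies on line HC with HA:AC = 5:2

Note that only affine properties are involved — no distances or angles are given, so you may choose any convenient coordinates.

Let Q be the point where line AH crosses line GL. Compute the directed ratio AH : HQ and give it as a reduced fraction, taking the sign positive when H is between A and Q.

Assign L = (0, 0), X = (1, 0), G = (0, 1) — the answer is frame-independent, so this choice is without loss of generality.
1. H is the centroid of triangle XGL ⇒ H = (1/3, 1/3)
2. C lies on line HX with HC:CX = 3:4 ⇒ C = (13/21, 4/21)
3. A lies on line HC with HA:AC = 5:2 ⇒ A = (79/147, 34/147)
line AH meets GL at Q = (0, 1/2)
H = A + t·(Q−A) with t = 30/79, so AH:HQ = 30/79:49/79

AH:HQ = 30/49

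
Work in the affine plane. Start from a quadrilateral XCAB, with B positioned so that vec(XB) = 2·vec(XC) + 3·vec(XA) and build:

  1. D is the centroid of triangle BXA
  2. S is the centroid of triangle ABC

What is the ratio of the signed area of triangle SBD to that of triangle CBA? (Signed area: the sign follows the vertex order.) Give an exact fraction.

Assign X = (0, 0), C = (1, 0), A = (0, 1), B = (2, 3) — the answer is frame-independent, so this choice is without loss of generality.
1. D is the centroid of triangle BXA ⇒ D = (2/3, 4/3)
2. S is the centroid of triangle ABC ⇒ S = (1, 4/3)
2·[SBD] = 5/9, 2·[CBA] = 4
[SBD]:[CBA] = 5/9:4 = 5/36

[SBD]:[CBA] = 5/36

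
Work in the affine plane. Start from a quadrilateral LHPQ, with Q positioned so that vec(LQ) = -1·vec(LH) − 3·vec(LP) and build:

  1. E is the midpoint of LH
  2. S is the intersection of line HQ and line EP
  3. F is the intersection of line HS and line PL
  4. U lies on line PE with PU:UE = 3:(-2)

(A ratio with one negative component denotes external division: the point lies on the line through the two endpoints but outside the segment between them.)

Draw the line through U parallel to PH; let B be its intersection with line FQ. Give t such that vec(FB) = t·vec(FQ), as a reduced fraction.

Assign L = (0, 0), H = (1, 0), P = (0, 1), Q = (-1, -3) — the answer is frame-independent, so this choice is without loss of generality.
1. E is the midpoint of LH ⇒ E = (1/2, 0)
2. S is the intersection of line HQ and line EP ⇒ S = (5/7, -3/7)
3. F is the intersection of line HS and line PL ⇒ F = (0, -3/2)
4. U lies on line PE with PU:UE = 3:(-2) ⇒ U = (3/2, -2)
through U parallel to PH: direction (1, -1); meets FQ at B = (2/5, -9/10)
B = F + t·(Q−F) with t = -2/5

t = -2/5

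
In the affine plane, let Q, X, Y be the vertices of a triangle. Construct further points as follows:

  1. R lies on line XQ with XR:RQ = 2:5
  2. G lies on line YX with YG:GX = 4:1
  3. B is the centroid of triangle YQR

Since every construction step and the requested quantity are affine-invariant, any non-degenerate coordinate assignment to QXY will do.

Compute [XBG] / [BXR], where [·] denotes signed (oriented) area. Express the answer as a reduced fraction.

[XBG]:[BXR] = 9/10

Choose coordinates Q = (0, 0), X = (1, 0), Y = (0, 1).
1. R lies on line XQ with XR:RQ = 2:5 ⇒ R = (5/7, 0)
2. G lies on line YX with YG:GX = 4:1 ⇒ G = (4/5, 1/5)
3. B is the centroid of triangle YQR ⇒ B = (5/21, 1/3)
2·[XBG] = -3/35, 2·[BXR] = -2/21
[XBG]:[BXR] = -3/35:-2/21 = 9/10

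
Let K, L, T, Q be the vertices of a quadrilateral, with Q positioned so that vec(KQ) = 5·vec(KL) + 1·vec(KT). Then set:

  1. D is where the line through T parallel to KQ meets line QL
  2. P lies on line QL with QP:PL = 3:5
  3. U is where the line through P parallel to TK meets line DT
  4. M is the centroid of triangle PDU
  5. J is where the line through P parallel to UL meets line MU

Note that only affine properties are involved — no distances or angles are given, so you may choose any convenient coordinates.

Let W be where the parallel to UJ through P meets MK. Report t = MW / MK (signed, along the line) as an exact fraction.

Set K = (0, 0), L = (1, 0), T = (0, 1), Q = (5, 1); any affine frame gives the same invariant.
1. D is where the line through T parallel to KQ meets line QL ⇒ D = (25, 6)
2. P lies on line QL with QP:PL = 3:5 ⇒ P = (7/2, 5/8)
3. U is where the line through P parallel to TK meets line DT ⇒ U = (7/2, 17/10)
4. M is the centroid of triangle PDU ⇒ M = (32/3, 111/40)
5. J is where the line through P parallel to UL meets line MU ⇒ J = (293/53, 4249/2120)
through P parallel to UJ: direction (215/106, 129/424); meets MK at W = (128/141, 111/470)
W = M + t·(K−M) with t = 43/47

t = 43/47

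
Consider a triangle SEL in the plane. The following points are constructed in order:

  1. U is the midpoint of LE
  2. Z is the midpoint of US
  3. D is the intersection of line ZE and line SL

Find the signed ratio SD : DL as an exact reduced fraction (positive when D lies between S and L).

Choose coordinates S = (0, 0), E = (1, 0), L = (0, 1).
1. U is the midpoint of LE ⇒ U = (1/2, 1/2)
2. Z is the midpoint of US ⇒ Z = (1/4, 1/4)
3. D is the intersection of line ZE and line SL ⇒ D = (0, 1/3)
D = S + t·(L−S) with t = 1/3, so SD:DL = t:(1−t) = 1/3:2/3

SD:DL = 1/2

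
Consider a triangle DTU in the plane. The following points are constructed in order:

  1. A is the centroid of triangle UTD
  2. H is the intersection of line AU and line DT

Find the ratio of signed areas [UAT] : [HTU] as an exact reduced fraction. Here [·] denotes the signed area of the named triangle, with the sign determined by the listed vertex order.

[UAT]:[HTU] = 2/3

Assign D = (0, 0), T = (1, 0), U = (0, 1) — the answer is frame-independent, so this choice is without loss of generality.
1. A is the centroid of triangle UTD ⇒ A = (1/3, 1/3)
2. H is the intersection of line AU and line DT ⇒ H = (1/2, 0)
2·[UAT] = 1/3, 2·[HTU] = 1/2
[UAT]:[HTU] = 1/3:1/2 = 2/3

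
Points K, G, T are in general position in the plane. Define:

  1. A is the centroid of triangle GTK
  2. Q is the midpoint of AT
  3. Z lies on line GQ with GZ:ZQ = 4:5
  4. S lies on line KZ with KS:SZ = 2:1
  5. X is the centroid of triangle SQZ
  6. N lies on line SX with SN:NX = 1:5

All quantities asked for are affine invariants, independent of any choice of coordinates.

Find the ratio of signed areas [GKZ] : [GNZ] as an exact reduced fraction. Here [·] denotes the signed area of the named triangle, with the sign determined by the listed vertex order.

[GKZ]:[GNZ] = 27/8

Work in coordinates with K = (0, 0), G = (1, 0), T = (0, 1).
1. A is the centroid of triangle GTK ⇒ A = (1/3, 1/3)
2. Q is the midpoint of AT ⇒ Q = (1/6, 2/3)
3. Z lies on line GQ with GZ:ZQ = 4:5 ⇒ Z = (17/27, 8/27)
4. S lies on line KZ with KS:SZ = 2:1 ⇒ S = (34/81, 16/81)
5. X is the centroid of triangle SQZ ⇒ X = (197/486, 94/243)
6. N lies on line SX with SN:NX = 1:5 ⇒ N = (1217/2916, 167/729)
2·[GKZ] = -8/27, 2·[GNZ] = -64/729
[GKZ]:[GNZ] = -8/27:-64/729 = 27/8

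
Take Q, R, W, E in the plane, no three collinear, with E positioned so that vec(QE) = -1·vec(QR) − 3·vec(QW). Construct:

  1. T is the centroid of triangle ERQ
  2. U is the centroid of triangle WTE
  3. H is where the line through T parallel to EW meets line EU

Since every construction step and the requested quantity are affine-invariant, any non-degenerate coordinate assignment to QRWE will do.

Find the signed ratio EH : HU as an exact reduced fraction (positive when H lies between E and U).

EH:HU = -3/2

Assign Q = (0, 0), R = (1, 0), W = (0, 1), E = (-1, -3) — the answer is frame-independent, so this choice is without loss of generality.
1. T is the centroid of triangle ERQ ⇒ T = (0, -1)
2. U is the centroid of triangle WTE ⇒ U = (-1/3, -1)
3. H is where the line through T parallel to EW meets line EU ⇒ H = (1, 3)
H = E + t·(U−E) with t = 3, so EH:HU = t:(1−t) = 3:-2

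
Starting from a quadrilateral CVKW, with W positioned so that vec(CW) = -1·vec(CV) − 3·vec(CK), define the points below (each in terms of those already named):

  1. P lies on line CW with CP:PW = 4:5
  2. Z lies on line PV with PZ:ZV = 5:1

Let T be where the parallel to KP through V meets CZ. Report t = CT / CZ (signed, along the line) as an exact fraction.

Set C = (0, 0), V = (1, 0), K = (0, 1), W = (-1, -3); any affine frame gives the same invariant.
1. P lies on line CW with CP:PW = 4:5 ⇒ P = (-4/9, -4/3)
2. Z lies on line PV with PZ:ZV = 5:1 ⇒ Z = (41/54, -2/9)
through V parallel to KP: direction (-4/9, -7/3); meets CZ at T = (287/303, -28/101)
T = C + t·(Z−C) with t = 126/101

t = 126/101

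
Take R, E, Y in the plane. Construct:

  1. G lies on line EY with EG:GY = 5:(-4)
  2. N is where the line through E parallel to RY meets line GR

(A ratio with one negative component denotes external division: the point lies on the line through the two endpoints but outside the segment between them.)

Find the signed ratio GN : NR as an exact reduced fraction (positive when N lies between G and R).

Choose coordinates R = (0, 0), E = (1, 0), Y = (0, 1).
1. G lies on line EY with EG:GY = 5:(-4) ⇒ G = (-4, 5)
2. N is where the line through E parallel to RY meets line GR ⇒ N = (1, -5/4)
N = G + t·(R−G) with t = 5/4, so GN:NR = t:(1−t) = 5/4:-1/4

GN:NR = -5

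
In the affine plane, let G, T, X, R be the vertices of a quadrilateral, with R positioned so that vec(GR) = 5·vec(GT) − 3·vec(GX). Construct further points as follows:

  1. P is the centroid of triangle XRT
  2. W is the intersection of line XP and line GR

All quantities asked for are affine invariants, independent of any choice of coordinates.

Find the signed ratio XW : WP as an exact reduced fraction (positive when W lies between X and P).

Assign G = (0, 0), T = (1, 0), X = (0, 1), R = (5, -3) — the answer is frame-independent, so this choice is without loss of generality.
1. P is the centroid of triangle XRT ⇒ P = (2, -2/3)
2. W is the intersection of line XP and line GR ⇒ W = (30/7, -18/7)
W = X + t·(P−X) with t = 15/7, so XW:WP = t:(1−t) = 15/7:-8/7

XW:WP = -15/8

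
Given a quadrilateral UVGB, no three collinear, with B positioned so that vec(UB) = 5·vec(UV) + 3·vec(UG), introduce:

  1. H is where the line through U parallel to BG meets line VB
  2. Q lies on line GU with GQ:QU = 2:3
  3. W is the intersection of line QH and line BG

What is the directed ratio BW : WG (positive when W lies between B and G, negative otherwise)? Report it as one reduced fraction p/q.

Choose coordinates U = (0, 0), V = (1, 0), G = (0, 1), B = (5, 3).
1. H is where the line through U parallel to BG meets line VB ⇒ H = (15/7, 6/7)
2. Q lies on line GU with GQ:QU = 2:3 ⇒ Q = (0, 3/5)
3. W is the intersection of line QH and line BG ⇒ W = (-10/7, 3/7)
W = B + t·(G−B) with t = 9/7, so BW:WG = t:(1−t) = 9/7:-2/7

BW:WG = -9/2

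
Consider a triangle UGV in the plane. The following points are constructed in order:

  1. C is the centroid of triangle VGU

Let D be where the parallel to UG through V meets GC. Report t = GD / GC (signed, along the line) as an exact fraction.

t = 3

Assign U = (0, 0), G = (1, 0), V = (0, 1) — the answer is frame-independent, so this choice is without loss of generality.
1. C is the centroid of triangle VGU ⇒ C = (1/3, 1/3)
through V parallel to UG: direction (1, 0); meets GC at D = (-1, 1)
D = G + t·(C−G) with t = 3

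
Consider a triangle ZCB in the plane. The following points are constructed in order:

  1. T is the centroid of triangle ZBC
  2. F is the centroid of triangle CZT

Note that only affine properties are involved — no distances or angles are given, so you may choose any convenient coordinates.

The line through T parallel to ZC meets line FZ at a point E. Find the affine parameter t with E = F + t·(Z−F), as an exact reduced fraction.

t = -2

Assign Z = (0, 0), C = (1, 0), B = (0, 1) — the answer is frame-independent, so this choice is without loss of generality.
1. T is the centroid of triangle ZBC ⇒ T = (1/3, 1/3)
2. F is the centroid of triangle CZT ⇒ F = (4/9, 1/9)
through T parallel to ZC: direction (1, 0); meets FZ at E = (4/3, 1/3)
E = F + t·(Z−F) with t = -2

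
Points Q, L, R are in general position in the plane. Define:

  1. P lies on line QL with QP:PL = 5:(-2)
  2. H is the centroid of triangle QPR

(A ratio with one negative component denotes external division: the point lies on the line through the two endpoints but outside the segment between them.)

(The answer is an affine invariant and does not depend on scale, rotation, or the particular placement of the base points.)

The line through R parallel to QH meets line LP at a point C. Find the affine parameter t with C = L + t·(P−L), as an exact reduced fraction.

Assign Q = (0, 0), L = (1, 0), R = (0, 1) — the answer is frame-independent, so this choice is without loss of generality.
1. P lies on line QL with QP:PL = 5:(-2) ⇒ P = (5/3, 0)
2. H is the centroid of triangle QPR ⇒ H = (5/9, 1/3)
through R parallel to QH: direction (5/9, 1/3); meets LP at C = (-5/3, 0)
C = L + t·(P−L) with t = -4

t = -4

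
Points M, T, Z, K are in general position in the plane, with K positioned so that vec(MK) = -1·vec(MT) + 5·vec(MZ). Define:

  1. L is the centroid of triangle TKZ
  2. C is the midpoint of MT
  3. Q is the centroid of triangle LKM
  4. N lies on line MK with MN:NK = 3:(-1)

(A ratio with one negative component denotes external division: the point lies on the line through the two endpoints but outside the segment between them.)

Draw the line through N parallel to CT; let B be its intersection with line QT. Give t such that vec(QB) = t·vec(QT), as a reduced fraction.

t = -31/14

Assign M = (0, 0), T = (1, 0), Z = (0, 1), K = (-1, 5) — the answer is frame-independent, so this choice is without loss of generality.
1. L is the centroid of triangle TKZ ⇒ L = (0, 2)
2. C is the midpoint of MT ⇒ C = (1/2, 0)
3. Q is the centroid of triangle LKM ⇒ Q = (-1/3, 7/3)
4. N lies on line MK with MN:NK = 3:(-1) ⇒ N = (-3/2, 15/2)
through N parallel to CT: direction (1/2, 0); meets QT at B = (-23/7, 15/2)
B = Q + t·(T−Q) with t = -31/14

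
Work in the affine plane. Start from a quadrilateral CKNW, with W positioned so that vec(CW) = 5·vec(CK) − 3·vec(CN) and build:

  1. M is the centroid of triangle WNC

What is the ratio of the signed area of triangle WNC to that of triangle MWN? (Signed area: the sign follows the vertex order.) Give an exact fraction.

Choose coordinates C = (0, 0), K = (1, 0), N = (0, 1), W = (5, -3).
1. M is the centroid of triangle WNC ⇒ M = (5/3, -2/3)
2·[WNC] = 5, 2·[MWN] = 5/3
[WNC]:[MWN] = 5:5/3 = 3

[WNC]:[MWN] = 3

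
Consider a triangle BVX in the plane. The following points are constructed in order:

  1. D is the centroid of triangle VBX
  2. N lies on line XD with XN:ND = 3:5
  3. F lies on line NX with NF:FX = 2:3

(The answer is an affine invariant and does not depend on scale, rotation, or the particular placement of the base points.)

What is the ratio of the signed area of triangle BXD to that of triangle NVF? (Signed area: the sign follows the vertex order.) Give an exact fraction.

[BXD]:[NVF] = -20/3

Assign B = (0, 0), V = (1, 0), X = (0, 1) — the answer is frame-independent, so this choice is without loss of generality.
1. D is the centroid of triangle VBX ⇒ D = (1/3, 1/3)
2. N lies on line XD with XN:ND = 3:5 ⇒ N = (1/8, 3/4)
3. F lies on line NX with NF:FX = 2:3 ⇒ F = (3/40, 17/20)
2·[BXD] = -1/3, 2·[NVF] = 1/20
[BXD]:[NVF] = -1/3:1/20 = -20/3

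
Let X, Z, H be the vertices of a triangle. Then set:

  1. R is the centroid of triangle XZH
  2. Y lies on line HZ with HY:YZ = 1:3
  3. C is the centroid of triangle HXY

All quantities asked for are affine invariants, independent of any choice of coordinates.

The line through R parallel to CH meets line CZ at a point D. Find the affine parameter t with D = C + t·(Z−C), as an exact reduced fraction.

t = 1/4

Assign X = (0, 0), Z = (1, 0), H = (0, 1) — the answer is frame-independent, so this choice is without loss of generality.
1. R is the centroid of triangle XZH ⇒ R = (1/3, 1/3)
2. Y lies on line HZ with HY:YZ = 1:3 ⇒ Y = (1/4, 3/4)
3. C is the centroid of triangle HXY ⇒ C = (1/12, 7/12)
through R parallel to CH: direction (-1/12, 5/12); meets CZ at D = (5/16, 7/16)
D = C + t·(Z−C) with t = 1/4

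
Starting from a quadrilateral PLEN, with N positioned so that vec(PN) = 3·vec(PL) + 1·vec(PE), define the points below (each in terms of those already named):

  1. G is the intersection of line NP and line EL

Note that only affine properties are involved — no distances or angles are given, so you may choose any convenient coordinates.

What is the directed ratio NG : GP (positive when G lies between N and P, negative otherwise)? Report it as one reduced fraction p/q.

Work in coordinates with P = (0, 0), L = (1, 0), E = (0, 1), N = (3, 1).
1. G is the intersection of line NP and line EL ⇒ G = (3/4, 1/4)
G = N + t·(P−N) with t = 3/4, so NG:GP = t:(1−t) = 3/4:1/4

NG:GP = 3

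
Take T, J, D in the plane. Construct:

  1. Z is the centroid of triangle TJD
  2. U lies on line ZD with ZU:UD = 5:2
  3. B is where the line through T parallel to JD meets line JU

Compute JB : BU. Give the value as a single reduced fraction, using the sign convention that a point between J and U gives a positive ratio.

Set T = (0, 0), J = (1, 0), D = (0, 1); any affine frame gives the same invariant.
1. Z is the centroid of triangle TJD ⇒ Z = (1/3, 1/3)
2. U lies on line ZD with ZU:UD = 5:2 ⇒ U = (2/21, 17/21)
3. B is where the line through T parallel to JD meets line JU ⇒ B = (-17/2, 17/2)
B = J + t·(U−J) with t = 21/2, so JB:BU = t:(1−t) = 21/2:-19/2

JB:BU = -21/19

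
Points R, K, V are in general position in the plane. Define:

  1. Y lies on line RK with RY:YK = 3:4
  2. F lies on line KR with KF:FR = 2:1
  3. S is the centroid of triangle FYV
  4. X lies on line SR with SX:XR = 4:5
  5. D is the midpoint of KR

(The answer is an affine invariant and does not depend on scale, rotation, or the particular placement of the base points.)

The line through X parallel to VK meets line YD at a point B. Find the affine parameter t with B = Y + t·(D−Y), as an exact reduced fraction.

t = -116/81

Work in coordinates with R = (0, 0), K = (1, 0), V = (0, 1).
1. Y lies on line RK with RY:YK = 3:4 ⇒ Y = (3/7, 0)
2. F lies on line KR with KF:FR = 2:1 ⇒ F = (1/3, 0)
3. S is the centroid of triangle FYV ⇒ S = (16/63, 1/3)
4. X lies on line SR with SX:XR = 4:5 ⇒ X = (80/567, 5/27)
5. D is the midpoint of KR ⇒ D = (1/2, 0)
through X parallel to VK: direction (1, -1); meets YD at B = (185/567, 0)
B = Y + t·(D−Y) with t = -116/81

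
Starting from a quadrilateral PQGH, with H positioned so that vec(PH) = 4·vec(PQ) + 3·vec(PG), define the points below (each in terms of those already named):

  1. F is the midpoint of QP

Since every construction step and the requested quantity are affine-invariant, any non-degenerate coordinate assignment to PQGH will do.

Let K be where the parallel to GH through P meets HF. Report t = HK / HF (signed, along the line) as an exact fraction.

t = 4/5

Assign P = (0, 0), Q = (1, 0), G = (0, 1), H = (4, 3) — the answer is frame-independent, so this choice is without loss of generality.
1. F is the midpoint of QP ⇒ F = (1/2, 0)
through P parallel to GH: direction (4, 2); meets HF at K = (6/5, 3/5)
K = H + t·(F−H) with t = 4/5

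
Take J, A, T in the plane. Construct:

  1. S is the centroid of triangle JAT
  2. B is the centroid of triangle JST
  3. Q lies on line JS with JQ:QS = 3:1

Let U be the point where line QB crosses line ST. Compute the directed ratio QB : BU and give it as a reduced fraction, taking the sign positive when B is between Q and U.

Assign J = (0, 0), A = (1, 0), T = (0, 1) — the answer is frame-independent, so this choice is without loss of generality.
1. S is the centroid of triangle JAT ⇒ S = (1/3, 1/3)
2. B is the centroid of triangle JST ⇒ B = (1/9, 4/9)
3. Q lies on line JS with JQ:QS = 3:1 ⇒ Q = (1/4, 1/4)
line QB meets ST at U = (2/3, -1/3)
B = Q + t·(U−Q) with t = -1/3, so QB:BU = -1/3:4/3

QB:BU = -1/4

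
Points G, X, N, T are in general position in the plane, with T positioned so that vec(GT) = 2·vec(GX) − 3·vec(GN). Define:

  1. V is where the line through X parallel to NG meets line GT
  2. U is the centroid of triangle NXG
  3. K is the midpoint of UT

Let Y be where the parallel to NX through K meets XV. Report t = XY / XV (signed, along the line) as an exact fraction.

Choose coordinates G = (0, 0), X = (1, 0), N = (0, 1), T = (2, -3).
1. V is where the line through X parallel to NG meets line GT ⇒ V = (1, -3/2)
2. U is the centroid of triangle NXG ⇒ U = (1/3, 1/3)
3. K is the midpoint of UT ⇒ K = (7/6, -4/3)
through K parallel to NX: direction (1, -1); meets XV at Y = (1, -7/6)
Y = X + t·(V−X) with t = 7/9

t = 7/9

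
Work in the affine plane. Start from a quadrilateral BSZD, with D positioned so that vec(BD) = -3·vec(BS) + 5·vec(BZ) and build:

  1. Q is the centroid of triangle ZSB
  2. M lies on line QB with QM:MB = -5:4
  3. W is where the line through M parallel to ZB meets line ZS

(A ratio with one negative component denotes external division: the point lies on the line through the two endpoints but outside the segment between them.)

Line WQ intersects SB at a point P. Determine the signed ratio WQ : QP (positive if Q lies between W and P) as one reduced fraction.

Set B = (0, 0), S = (1, 0), Z = (0, 1), D = (-3, 5); any affine frame gives the same invariant.
1. Q is the centroid of triangle ZSB ⇒ Q = (1/3, 1/3)
2. M lies on line QB with QM:MB = -5:4 ⇒ M = (-4/3, -4/3)
3. W is where the line through M parallel to ZB meets line ZS ⇒ W = (-4/3, 7/3)
line WQ meets SB at P = (11/18, 0)
Q = W + t·(P−W) with t = 6/7, so WQ:QP = 6/7:1/7

WQ:QP = 6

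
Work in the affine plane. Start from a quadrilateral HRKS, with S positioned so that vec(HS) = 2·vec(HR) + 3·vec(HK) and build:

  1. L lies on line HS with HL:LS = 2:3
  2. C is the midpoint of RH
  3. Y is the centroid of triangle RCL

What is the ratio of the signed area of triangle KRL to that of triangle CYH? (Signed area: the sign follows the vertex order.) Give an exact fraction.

[KRL]:[CYH] = 5

Assign H = (0, 0), R = (1, 0), K = (0, 1), S = (2, 3) — the answer is frame-independent, so this choice is without loss of generality.
1. L lies on line HS with HL:LS = 2:3 ⇒ L = (4/5, 6/5)
2. C is the midpoint of RH ⇒ C = (1/2, 0)
3. Y is the centroid of triangle RCL ⇒ Y = (23/30, 2/5)
2·[KRL] = 1, 2·[CYH] = 1/5
[KRL]:[CYH] = 1:1/5 = 5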